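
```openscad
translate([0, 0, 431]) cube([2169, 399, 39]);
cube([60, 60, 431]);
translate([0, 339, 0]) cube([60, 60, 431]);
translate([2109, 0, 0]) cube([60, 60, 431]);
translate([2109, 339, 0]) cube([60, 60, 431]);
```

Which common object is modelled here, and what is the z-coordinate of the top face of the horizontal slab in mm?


A bench. The seat-top height is 470 mm.

A long slab on four corner posts — a bench. The slab sits at z = 431 with thickness 39, so the top is 431 + 39 = 470 mm.


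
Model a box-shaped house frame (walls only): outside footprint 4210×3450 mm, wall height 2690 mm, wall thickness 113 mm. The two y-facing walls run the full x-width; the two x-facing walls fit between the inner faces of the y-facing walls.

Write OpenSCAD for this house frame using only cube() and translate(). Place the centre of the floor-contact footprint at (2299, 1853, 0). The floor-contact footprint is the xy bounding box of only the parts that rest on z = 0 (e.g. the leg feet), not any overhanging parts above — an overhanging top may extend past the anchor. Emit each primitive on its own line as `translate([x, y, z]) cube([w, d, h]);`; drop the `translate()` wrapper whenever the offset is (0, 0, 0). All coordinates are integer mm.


translate([194, 128, 0]) cube([4210, 113, 2690]);
translate([194, 3465, 0]) cube([4210, 113, 2690]);
translate([194, 241, 0]) cube([113, 3224, 2690]);
translate([4291, 241, 0]) cube([113, 3224, 2690]);


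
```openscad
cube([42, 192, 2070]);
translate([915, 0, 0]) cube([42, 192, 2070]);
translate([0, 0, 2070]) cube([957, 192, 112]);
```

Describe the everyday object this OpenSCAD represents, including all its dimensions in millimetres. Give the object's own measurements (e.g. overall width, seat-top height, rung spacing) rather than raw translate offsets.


A door frame. The clear opening is 873 mm wide and 2070 mm high. Two 42 mm wide jambs, 192 mm deep, stand either side of the opening from the floor to the top of the opening. A 112 mm thick head sits across the top of both jambs, spanning the full outside width of the frame.


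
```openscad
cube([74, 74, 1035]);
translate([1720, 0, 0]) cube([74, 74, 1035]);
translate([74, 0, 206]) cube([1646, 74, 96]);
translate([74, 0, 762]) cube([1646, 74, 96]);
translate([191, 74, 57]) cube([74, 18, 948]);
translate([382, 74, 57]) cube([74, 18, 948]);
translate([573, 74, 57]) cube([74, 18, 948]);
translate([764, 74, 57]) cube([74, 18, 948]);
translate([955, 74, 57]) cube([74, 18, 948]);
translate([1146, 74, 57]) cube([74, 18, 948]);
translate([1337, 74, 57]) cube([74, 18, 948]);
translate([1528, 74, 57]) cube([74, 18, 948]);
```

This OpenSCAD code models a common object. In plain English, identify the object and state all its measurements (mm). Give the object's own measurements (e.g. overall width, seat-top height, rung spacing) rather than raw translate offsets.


A fence section. Two 74×74 mm posts, 1035 mm tall, stand on the floor with a clear span of 1646 mm between their inner faces. Two horizontal rails of 74×96 mm section span the gap between the posts with their undersides at z = 206 mm and z = 762 mm, flush with the posts' −y face. 8 pickets, each 74 mm wide, 18 mm thick and 948 mm tall, are fixed to the +y face of the rails with their bottoms at z = 57 mm, spaced across the span with a 117 mm gap after the −x post and between neighbouring pickets, with 118 mm left before the +x post.


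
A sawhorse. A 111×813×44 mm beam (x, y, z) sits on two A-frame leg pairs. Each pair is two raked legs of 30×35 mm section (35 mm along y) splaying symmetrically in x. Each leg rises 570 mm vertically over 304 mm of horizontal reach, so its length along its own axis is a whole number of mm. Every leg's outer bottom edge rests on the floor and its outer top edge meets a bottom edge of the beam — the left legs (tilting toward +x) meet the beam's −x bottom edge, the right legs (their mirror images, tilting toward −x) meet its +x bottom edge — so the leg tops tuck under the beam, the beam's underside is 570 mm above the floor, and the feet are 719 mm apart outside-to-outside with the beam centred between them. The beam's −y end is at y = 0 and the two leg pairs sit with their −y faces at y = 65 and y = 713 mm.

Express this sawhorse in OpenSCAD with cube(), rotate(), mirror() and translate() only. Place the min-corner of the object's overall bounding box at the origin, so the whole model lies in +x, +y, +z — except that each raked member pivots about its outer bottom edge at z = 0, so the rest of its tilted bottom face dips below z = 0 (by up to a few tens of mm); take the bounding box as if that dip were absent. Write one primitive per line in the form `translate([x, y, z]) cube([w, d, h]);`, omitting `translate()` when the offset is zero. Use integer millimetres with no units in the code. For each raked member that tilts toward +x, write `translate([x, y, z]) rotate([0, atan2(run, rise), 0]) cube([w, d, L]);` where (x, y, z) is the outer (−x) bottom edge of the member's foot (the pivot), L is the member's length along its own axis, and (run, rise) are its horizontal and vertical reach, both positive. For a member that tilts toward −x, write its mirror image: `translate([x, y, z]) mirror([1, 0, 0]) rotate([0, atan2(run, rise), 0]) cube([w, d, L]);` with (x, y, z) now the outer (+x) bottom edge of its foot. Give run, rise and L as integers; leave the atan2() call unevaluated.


// leg length = √(304² + 570²) = 646
// right-leg outer foot x = 2·304 + 111 = 719
// beam min-corner = (304, 0, 570)
translate([304, 0, 570]) cube([111, 813, 44]);
translate([0, 65, 0]) rotate([0, atan2(304, 570), 0]) cube([30, 35, 646]);
translate([719, 65, 0]) mirror([1, 0, 0]) rotate([0, atan2(304, 570), 0]) cube([30, 35, 646]);
translate([0, 713, 0]) rotate([0, atan2(304, 570), 0]) cube([30, 35, 646]);
translate([719, 713, 0]) mirror([1, 0, 0]) rotate([0, atan2(304, 570), 0]) cube([30, 35, 646]);


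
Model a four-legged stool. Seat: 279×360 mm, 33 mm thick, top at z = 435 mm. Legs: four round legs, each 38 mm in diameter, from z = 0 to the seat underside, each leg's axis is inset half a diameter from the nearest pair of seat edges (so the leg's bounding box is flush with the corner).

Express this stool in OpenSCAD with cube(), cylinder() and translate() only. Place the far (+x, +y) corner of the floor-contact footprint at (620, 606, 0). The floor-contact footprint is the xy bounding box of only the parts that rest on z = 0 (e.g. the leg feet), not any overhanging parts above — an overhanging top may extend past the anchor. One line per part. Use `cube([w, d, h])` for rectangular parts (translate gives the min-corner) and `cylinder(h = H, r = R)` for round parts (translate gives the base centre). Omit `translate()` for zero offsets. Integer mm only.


translate([341, 246, 402]) cube([279, 360, 33]);
translate([360, 265, 0]) cylinder(h = 402, r = 19);
translate([601, 265, 0]) cylinder(h = 402, r = 19);
translate([360, 587, 0]) cylinder(h = 402, r = 19);
translate([601, 587, 0]) cylinder(h = 402, r = 19);


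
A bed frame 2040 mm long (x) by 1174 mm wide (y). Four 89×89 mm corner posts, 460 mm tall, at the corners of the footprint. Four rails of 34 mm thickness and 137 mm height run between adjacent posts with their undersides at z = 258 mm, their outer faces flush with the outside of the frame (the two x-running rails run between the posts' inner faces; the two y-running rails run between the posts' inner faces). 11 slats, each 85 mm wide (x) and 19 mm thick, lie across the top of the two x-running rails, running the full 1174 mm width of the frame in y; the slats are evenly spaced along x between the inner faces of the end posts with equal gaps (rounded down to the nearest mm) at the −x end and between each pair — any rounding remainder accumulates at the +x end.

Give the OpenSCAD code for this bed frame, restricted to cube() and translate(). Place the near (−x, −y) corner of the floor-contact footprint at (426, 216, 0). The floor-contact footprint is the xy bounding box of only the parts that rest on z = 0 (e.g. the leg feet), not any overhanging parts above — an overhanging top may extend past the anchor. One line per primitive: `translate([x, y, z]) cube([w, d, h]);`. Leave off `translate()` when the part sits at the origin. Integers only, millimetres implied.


translate([426, 216, 0]) cube([89, 89, 460]);
translate([426, 1301, 0]) cube([89, 89, 460]);
translate([2377, 216, 0]) cube([89, 89, 460]);
translate([2377, 1301, 0]) cube([89, 89, 460]);
translate([515, 216, 258]) cube([1862, 34, 137]);
translate([515, 1356, 258]) cube([1862, 34, 137]);
translate([426, 305, 258]) cube([34, 996, 137]);
translate([2432, 305, 258]) cube([34, 996, 137]);
translate([592, 216, 395]) cube([85, 1174, 19]);
translate([754, 216, 395]) cube([85, 1174, 19]);
translate([916, 216, 395]) cube([85, 1174, 19]);
translate([1078, 216, 395]) cube([85, 1174, 19]);
translate([1240, 216, 395]) cube([85, 1174, 19]);
translate([1402, 216, 395]) cube([85, 1174, 19]);
translate([1564, 216, 395]) cube([85, 1174, 19]);
translate([1726, 216, 395]) cube([85, 1174, 19]);
translate([1888, 216, 395]) cube([85, 1174, 19]);
translate([2050, 216, 395]) cube([85, 1174, 19]);
translate([2212, 216, 395]) cube([85, 1174, 19]);


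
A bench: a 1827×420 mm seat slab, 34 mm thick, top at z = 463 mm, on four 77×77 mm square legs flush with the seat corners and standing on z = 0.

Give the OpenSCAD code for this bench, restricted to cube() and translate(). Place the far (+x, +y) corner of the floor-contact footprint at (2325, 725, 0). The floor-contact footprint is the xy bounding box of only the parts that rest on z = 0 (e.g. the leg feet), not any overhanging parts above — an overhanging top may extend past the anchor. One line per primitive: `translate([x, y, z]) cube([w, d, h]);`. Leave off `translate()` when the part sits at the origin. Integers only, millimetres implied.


translate([498, 305, 429]) cube([1827, 420, 34]);
translate([498, 305, 0]) cube([77, 77, 429]);
translate([498, 648, 0]) cube([77, 77, 429]);
translate([2248, 305, 0]) cube([77, 77, 429]);
translate([2248, 648, 0]) cube([77, 77, 429]);


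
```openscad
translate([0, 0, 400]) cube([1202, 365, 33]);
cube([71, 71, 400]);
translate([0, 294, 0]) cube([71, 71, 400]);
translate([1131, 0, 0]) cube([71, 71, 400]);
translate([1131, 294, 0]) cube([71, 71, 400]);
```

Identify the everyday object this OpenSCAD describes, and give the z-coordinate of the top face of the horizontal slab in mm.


A bench. The seat-top height is 433 mm.

A long slab on four corner posts — a bench. The slab sits at z = 400 with thickness 33, so the top is 400 + 33 = 433 mm.


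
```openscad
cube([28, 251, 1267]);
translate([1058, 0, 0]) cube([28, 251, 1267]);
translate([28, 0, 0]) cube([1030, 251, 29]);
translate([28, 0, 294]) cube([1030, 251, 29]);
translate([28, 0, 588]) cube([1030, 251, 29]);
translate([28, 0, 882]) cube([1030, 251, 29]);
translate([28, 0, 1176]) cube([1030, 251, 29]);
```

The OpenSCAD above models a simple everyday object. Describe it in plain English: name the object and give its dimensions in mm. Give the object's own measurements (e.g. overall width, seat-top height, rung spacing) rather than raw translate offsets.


An open bookshelf. Two side panels, each 28 mm thick, 251 mm deep and 1267 mm tall, stand 1086 mm apart (outside-to-outside). Between them sit 5 shelves, each 29 mm thick and 251 mm deep, spanning the full gap between the sides. The bottom shelf rests on the floor (its underside at z = 0) and the clear gap between one shelf's top and the next shelf's underside is 265 mm.


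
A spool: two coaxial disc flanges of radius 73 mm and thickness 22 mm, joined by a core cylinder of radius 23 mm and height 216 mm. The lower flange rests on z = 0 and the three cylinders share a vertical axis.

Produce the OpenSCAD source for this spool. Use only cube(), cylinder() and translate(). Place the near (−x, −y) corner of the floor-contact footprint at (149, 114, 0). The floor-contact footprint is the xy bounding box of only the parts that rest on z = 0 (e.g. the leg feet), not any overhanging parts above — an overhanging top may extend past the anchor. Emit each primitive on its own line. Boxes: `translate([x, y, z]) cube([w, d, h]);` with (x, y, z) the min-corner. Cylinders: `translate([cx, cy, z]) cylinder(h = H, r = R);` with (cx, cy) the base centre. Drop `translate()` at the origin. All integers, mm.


translate([222, 187, 0]) cylinder(h = 22, r = 73);
translate([222, 187, 22]) cylinder(h = 216, r = 23);
translate([222, 187, 238]) cylinder(h = 22, r = 73);


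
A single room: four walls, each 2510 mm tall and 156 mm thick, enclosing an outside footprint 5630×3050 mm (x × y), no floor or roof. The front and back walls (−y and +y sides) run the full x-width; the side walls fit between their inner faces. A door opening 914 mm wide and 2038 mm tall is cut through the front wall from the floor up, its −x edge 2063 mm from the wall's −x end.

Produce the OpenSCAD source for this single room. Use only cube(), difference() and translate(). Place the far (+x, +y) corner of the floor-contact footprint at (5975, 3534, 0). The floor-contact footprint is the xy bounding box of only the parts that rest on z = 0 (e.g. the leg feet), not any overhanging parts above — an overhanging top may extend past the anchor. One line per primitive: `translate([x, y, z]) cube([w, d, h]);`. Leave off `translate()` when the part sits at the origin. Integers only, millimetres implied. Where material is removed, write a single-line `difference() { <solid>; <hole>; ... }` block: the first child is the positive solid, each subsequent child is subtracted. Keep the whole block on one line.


difference() { translate([345, 484, 0]) cube([5630, 156, 2510]); translate([2408, 484, 0]) cube([914, 156, 2038]); }
translate([345, 3378, 0]) cube([5630, 156, 2510]);
translate([345, 640, 0]) cube([156, 2738, 2510]);
translate([5819, 640, 0]) cube([156, 2738, 2510]);


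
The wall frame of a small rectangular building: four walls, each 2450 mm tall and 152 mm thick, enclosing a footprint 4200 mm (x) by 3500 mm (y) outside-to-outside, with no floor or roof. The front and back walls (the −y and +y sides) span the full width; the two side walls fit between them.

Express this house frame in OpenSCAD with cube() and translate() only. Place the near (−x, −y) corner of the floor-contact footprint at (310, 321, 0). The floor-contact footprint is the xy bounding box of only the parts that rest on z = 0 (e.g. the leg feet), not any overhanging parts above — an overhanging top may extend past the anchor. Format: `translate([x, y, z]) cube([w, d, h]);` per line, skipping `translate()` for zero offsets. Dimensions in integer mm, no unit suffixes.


translate([310, 321, 0]) cube([4200, 152, 2450]);
translate([310, 3669, 0]) cube([4200, 152, 2450]);
translate([310, 473, 0]) cube([152, 3196, 2450]);
translate([4358, 473, 0]) cube([152, 3196, 2450]);


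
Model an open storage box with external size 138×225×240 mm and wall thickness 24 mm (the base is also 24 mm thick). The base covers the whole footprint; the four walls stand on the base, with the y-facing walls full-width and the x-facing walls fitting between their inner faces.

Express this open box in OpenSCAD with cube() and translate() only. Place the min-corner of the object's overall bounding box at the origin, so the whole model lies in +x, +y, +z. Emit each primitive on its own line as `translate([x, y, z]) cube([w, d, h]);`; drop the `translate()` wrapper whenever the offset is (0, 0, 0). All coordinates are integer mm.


cube([138, 225, 24]);
translate([0, 0, 24]) cube([138, 24, 216]);
translate([0, 201, 24]) cube([138, 24, 216]);
translate([0, 24, 24]) cube([24, 177, 216]);
translate([114, 24, 24]) cube([24, 177, 216]);


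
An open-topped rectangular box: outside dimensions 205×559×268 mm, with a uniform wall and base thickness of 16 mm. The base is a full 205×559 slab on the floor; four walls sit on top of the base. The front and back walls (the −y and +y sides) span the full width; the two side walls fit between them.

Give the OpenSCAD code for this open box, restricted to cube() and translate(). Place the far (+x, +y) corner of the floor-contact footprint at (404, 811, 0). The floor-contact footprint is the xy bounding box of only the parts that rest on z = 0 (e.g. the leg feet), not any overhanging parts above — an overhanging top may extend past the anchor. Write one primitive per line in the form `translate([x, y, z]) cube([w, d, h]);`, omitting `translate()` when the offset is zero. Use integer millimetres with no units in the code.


translate([199, 252, 0]) cube([205, 559, 16]);
translate([199, 252, 16]) cube([205, 16, 252]);
translate([199, 795, 16]) cube([205, 16, 252]);
translate([199, 268, 16]) cube([16, 527, 252]);
translate([388, 268, 16]) cube([16, 527, 252]);


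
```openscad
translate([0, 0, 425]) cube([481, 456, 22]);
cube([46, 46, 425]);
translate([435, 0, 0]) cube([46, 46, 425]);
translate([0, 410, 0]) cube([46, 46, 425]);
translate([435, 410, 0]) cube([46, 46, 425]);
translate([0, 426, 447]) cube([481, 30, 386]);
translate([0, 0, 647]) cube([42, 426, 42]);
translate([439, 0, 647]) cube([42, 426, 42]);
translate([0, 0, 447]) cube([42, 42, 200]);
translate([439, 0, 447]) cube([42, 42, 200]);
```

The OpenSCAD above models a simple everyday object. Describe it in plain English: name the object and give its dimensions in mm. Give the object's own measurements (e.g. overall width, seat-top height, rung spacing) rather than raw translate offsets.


A chair. The seat is a 481×456×22 mm slab with its top at z = 447 mm, on four 46×46 mm corner legs (flush with the seat edges, standing on z = 0). A flat backrest 30 mm thick, 386 mm tall, spans the full seat width and rises from the seat top along its +y edge, rear face flush with the rear of the seat. Two armrests of 42×42 mm section run along each side from the seat's front edge to the front of the backrest, top faces 242 mm above the seat top and outer faces flush with the seat's x-edges; a 42×42 mm post under the front of each armrest stands on the seat at the front corner.


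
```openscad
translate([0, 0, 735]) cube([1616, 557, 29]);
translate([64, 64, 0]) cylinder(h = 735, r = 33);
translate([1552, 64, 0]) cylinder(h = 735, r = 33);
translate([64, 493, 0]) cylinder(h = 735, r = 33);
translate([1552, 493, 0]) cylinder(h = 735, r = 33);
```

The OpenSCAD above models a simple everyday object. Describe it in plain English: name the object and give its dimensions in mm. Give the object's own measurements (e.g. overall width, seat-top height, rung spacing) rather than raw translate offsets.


A table: top 1616 mm (x) × 557 mm (y), 29 mm thick, upper face at z = 764 mm, on four round legs of 66 mm diameter, each leg's bounding box inset 31 mm from the nearest pair of top edges from z = 0 to the bottom of the top.


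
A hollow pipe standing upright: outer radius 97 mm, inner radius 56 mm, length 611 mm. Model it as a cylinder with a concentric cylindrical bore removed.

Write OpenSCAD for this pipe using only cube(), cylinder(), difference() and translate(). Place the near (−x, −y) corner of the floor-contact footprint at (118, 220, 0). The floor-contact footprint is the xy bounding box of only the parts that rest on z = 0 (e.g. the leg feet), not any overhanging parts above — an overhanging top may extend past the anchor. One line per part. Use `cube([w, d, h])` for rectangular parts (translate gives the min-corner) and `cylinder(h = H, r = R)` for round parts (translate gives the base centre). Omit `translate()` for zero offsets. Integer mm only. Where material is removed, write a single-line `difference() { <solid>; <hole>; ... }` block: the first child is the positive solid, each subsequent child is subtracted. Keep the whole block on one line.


difference() { translate([215, 317, 0]) cylinder(h = 611, r = 97); translate([215, 317, 0]) cylinder(h = 611, r = 56); }


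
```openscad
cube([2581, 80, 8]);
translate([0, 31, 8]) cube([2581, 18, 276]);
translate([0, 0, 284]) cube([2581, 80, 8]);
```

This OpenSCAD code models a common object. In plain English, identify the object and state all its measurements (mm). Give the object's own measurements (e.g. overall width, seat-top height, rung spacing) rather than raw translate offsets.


An I-beam lying along x, 2581 mm long. Overall section height 292 mm. Two flanges 80 mm wide (y) and 8 mm thick, one on the floor and one at the top; a web 18 mm thick runs between them, centred on the flange width.


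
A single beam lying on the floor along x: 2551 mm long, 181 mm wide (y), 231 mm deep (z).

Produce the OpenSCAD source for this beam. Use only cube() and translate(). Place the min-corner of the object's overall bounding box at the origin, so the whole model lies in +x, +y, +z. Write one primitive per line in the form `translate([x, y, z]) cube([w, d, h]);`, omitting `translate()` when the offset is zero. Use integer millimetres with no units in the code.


cube([2551, 181, 231]);


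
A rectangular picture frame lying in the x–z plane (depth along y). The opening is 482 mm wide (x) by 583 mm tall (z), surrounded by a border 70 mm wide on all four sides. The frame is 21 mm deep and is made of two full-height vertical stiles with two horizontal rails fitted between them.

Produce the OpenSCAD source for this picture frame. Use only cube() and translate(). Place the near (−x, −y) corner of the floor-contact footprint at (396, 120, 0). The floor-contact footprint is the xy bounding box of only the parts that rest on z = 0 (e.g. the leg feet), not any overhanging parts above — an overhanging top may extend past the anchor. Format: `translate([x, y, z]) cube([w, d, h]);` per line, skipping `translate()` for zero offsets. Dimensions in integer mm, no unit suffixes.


translate([396, 120, 0]) cube([70, 21, 723]);
translate([948, 120, 0]) cube([70, 21, 723]);
translate([466, 120, 0]) cube([482, 21, 70]);
translate([466, 120, 653]) cube([482, 21, 70]);


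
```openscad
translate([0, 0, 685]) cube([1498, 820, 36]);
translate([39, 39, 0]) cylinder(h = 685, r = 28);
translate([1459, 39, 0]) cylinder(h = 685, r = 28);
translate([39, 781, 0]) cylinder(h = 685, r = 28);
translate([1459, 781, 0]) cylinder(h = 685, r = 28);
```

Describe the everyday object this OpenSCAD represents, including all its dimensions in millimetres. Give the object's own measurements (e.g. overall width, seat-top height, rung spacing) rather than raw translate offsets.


A rectangular dining table. The top is 1498×820×36 mm with its upper surface at z = 721 mm. It stands on four round legs of 56 mm diameter, each leg's bounding box inset 11 mm from the nearest pair of top edges, running from the floor to the underside of the top.


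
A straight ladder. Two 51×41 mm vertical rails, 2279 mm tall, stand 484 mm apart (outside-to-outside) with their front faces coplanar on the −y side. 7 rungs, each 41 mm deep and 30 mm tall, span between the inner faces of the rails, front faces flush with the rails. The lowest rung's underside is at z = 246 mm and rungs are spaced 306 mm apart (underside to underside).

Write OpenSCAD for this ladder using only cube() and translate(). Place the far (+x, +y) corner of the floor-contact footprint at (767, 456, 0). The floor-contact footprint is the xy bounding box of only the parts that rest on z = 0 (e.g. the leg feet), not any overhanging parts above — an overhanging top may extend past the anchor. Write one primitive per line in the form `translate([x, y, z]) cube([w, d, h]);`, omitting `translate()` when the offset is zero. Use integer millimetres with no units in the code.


translate([283, 415, 0]) cube([51, 41, 2279]);
translate([716, 415, 0]) cube([51, 41, 2279]);
translate([334, 415, 246]) cube([382, 41, 30]);
translate([334, 415, 552]) cube([382, 41, 30]);
translate([334, 415, 858]) cube([382, 41, 30]);
translate([334, 415, 1164]) cube([382, 41, 30]);
translate([334, 415, 1470]) cube([382, 41, 30]);
translate([334, 415, 1776]) cube([382, 41, 30]);
translate([334, 415, 2082]) cube([382, 41, 30]);


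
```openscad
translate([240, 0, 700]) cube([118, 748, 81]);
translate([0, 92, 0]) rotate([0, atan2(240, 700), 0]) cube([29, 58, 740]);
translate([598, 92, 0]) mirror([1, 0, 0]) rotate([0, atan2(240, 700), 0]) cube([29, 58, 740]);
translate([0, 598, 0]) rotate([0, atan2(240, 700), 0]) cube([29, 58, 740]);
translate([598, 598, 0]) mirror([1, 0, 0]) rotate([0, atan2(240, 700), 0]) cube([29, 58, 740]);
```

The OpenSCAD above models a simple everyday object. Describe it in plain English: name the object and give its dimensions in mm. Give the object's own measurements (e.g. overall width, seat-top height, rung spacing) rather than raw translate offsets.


A sawhorse. A 118×748×81 mm beam (x, y, z) sits on two A-frame leg pairs. Each pair is two raked legs of 29×58 mm section (58 mm along y) splaying symmetrically in x. Each leg rises 700 mm vertically over 240 mm of horizontal reach and is 740 mm long along its own axis. Every leg's outer bottom edge rests on the floor and its outer top edge meets a bottom edge of the beam — the left legs (tilting toward +x) meet the beam's −x bottom edge, the right legs (their mirror images, tilting toward −x) meet its +x bottom edge — so the leg tops tuck under the beam, the beam's underside is 700 mm above the floor, and the feet are 598 mm apart outside-to-outside with the beam centred between them. The two leg pairs are set in 92 mm from either end of the beam.


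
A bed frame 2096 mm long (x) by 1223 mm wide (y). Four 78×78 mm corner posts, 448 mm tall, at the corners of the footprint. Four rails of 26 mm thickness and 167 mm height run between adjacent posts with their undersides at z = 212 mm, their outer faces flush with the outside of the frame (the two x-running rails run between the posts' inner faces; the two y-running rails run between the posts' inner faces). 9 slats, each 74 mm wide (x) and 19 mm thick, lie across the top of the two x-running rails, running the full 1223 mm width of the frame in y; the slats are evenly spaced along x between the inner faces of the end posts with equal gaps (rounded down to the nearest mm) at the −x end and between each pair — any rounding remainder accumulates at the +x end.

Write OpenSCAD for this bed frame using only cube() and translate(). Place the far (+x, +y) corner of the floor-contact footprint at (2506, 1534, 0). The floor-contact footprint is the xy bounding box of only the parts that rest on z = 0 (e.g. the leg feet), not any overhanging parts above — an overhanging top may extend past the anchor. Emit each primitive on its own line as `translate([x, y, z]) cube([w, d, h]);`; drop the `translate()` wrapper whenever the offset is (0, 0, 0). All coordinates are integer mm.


// slat z = rail_z + rail_h = 212 + 167 = 379
// slat gap = ⌊(1940 − 9·74) / 10⌋ = 127
translate([410, 311, 0]) cube([78, 78, 448]);
translate([410, 1456, 0]) cube([78, 78, 448]);
translate([2428, 311, 0]) cube([78, 78, 448]);
translate([2428, 1456, 0]) cube([78, 78, 448]);
translate([488, 311, 212]) cube([1940, 26, 167]);
translate([488, 1508, 212]) cube([1940, 26, 167]);
translate([410, 389, 212]) cube([26, 1067, 167]);
translate([2480, 389, 212]) cube([26, 1067, 167]);
translate([615, 311, 379]) cube([74, 1223, 19]);
translate([816, 311, 379]) cube([74, 1223, 19]);
translate([1017, 311, 379]) cube([74, 1223, 19]);
translate([1218, 311, 379]) cube([74, 1223, 19]);
translate([1419, 311, 379]) cube([74, 1223, 19]);
translate([1620, 311, 379]) cube([74, 1223, 19]);
translate([1821, 311, 379]) cube([74, 1223, 19]);
translate([2022, 311, 379]) cube([74, 1223, 19]);
translate([2223, 311, 379]) cube([74, 1223, 19]);


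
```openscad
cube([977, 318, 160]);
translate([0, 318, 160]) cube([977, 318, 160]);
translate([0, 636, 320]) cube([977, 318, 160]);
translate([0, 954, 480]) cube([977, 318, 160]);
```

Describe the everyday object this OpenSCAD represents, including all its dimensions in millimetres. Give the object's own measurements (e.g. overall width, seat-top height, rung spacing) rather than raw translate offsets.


A straight staircase of 4 solid steps. Each step is 977 mm wide (x), 318 mm deep (y, the going) and 160 mm tall (the rise). The first step rests on the floor; each subsequent step sits one going further in +y and one rise higher in +z, directly behind and above the previous step with no overlap.


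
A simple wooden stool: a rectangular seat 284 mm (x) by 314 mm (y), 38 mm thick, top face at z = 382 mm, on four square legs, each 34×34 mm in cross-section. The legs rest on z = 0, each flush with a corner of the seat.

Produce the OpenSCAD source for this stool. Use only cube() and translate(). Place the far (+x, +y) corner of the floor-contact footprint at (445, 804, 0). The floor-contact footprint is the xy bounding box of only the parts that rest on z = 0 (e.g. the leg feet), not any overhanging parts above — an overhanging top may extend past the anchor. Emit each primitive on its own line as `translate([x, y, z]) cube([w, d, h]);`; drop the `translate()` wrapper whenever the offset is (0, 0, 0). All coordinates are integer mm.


// leg_h = 382 - 38 = 344
translate([161, 490, 344]) cube([284, 314, 38]);
translate([161, 490, 0]) cube([34, 34, 344]);
translate([411, 490, 0]) cube([34, 34, 344]);
translate([161, 770, 0]) cube([34, 34, 344]);
translate([411, 770, 0]) cube([34, 34, 344]);


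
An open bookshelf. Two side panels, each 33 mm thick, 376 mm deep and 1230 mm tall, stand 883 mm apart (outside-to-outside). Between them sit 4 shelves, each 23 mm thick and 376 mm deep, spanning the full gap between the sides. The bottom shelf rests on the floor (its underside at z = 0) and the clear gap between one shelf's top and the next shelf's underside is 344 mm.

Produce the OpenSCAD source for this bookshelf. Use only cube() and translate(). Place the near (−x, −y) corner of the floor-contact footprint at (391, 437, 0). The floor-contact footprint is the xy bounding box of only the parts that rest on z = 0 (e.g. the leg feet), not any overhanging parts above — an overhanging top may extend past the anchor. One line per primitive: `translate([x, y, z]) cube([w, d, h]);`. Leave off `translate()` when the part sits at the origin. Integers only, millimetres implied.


translate([391, 437, 0]) cube([33, 376, 1230]);
translate([1241, 437, 0]) cube([33, 376, 1230]);
translate([424, 437, 0]) cube([817, 376, 23]);
translate([424, 437, 367]) cube([817, 376, 23]);
translate([424, 437, 734]) cube([817, 376, 23]);
translate([424, 437, 1101]) cube([817, 376, 23]);


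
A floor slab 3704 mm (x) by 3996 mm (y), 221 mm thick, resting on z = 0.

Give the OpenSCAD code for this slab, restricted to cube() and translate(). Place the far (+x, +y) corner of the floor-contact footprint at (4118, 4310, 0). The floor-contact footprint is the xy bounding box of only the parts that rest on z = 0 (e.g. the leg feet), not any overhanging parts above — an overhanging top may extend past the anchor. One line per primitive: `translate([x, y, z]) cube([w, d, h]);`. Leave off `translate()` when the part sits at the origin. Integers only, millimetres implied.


translate([414, 314, 0]) cube([3704, 3996, 221]);


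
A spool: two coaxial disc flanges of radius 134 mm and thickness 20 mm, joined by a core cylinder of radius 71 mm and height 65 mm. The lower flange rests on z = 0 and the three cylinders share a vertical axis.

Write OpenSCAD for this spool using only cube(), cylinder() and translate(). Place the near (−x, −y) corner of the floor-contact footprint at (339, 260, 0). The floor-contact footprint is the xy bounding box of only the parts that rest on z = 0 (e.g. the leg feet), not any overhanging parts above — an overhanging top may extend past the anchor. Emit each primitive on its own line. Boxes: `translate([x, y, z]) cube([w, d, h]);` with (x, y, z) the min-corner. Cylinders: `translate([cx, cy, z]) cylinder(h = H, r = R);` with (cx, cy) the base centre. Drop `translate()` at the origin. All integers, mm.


translate([473, 394, 0]) cylinder(h = 20, r = 134);
translate([473, 394, 20]) cylinder(h = 65, r = 71);
translate([473, 394, 85]) cylinder(h = 20, r = 134);


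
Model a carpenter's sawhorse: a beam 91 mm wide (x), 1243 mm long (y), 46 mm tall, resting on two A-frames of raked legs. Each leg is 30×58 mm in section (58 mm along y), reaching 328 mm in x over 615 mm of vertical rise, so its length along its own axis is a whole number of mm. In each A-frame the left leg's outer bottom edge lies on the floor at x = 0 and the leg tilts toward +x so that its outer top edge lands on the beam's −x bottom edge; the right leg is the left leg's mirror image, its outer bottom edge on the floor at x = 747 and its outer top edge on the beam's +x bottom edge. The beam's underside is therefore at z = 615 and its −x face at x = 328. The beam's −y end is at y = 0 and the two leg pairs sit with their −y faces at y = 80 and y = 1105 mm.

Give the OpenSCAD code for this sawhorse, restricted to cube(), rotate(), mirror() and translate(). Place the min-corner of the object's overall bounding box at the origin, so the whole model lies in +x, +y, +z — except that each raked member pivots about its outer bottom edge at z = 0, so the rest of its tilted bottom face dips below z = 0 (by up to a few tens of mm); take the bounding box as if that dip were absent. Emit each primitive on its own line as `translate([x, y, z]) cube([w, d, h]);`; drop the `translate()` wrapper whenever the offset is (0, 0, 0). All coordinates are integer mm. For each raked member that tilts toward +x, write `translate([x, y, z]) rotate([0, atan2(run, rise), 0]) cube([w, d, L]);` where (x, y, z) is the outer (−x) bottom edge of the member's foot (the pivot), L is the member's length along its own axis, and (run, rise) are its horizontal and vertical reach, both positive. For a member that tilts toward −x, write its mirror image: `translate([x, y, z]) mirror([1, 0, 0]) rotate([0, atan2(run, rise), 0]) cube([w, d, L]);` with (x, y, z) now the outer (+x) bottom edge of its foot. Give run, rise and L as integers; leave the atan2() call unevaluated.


translate([328, 0, 615]) cube([91, 1243, 46]);
translate([0, 80, 0]) rotate([0, atan2(328, 615), 0]) cube([30, 58, 697]);
translate([747, 80, 0]) mirror([1, 0, 0]) rotate([0, atan2(328, 615), 0]) cube([30, 58, 697]);
translate([0, 1105, 0]) rotate([0, atan2(328, 615), 0]) cube([30, 58, 697]);
translate([747, 1105, 0]) mirror([1, 0, 0]) rotate([0, atan2(328, 615), 0]) cube([30, 58, 697]);


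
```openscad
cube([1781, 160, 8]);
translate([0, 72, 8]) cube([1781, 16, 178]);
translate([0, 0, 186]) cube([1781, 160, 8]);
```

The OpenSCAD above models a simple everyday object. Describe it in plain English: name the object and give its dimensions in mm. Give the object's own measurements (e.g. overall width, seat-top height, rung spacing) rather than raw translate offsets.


An I-beam lying along x, 1781 mm long. Overall section height 194 mm. Two flanges 160 mm wide (y) and 8 mm thick, one on the floor and one at the top; a web 16 mm thick runs between them, centred on the flange width.


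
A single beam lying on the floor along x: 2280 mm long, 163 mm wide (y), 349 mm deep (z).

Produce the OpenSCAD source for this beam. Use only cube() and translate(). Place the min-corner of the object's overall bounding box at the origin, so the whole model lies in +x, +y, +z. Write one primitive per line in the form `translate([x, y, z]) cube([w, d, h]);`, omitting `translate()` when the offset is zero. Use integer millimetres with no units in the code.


cube([2280, 163, 349]);


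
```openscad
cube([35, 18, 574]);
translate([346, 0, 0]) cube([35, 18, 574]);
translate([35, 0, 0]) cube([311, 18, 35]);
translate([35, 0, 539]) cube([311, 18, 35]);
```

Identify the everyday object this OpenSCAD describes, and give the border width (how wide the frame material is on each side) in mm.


A picture frame. The border width is 35 mm.

Four thin pieces enclosing a rectangular opening — a picture frame. The two full-height stiles are 574 mm tall; the top rail sits at z = 539 and is 35 mm tall, so the border above the opening is 574 − 539 = 35 mm, matching the stile x-width.


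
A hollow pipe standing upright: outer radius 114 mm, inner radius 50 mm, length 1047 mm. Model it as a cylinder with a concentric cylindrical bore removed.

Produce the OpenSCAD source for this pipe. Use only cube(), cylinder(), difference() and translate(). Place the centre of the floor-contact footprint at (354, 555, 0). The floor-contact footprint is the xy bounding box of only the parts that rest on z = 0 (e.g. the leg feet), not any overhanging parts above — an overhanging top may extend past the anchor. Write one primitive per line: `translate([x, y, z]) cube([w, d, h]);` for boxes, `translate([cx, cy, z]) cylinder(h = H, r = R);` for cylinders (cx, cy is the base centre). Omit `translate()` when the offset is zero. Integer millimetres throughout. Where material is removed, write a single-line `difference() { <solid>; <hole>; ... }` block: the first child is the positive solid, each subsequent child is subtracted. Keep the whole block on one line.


difference() { translate([354, 555, 0]) cylinder(h = 1047, r = 114); translate([354, 555, 0]) cylinder(h = 1047, r = 50); }


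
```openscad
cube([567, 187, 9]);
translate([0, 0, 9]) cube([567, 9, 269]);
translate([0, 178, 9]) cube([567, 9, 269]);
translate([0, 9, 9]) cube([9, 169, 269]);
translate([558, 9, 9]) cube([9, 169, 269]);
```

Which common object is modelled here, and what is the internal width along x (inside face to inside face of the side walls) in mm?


An open box. The internal width is 549 mm.

A 567×187 base slab with four walls standing on it — an open box. The base is 567 mm wide and the walls are 9 mm thick, so the internal width is 567 − 2 × 9 = 549 mm.


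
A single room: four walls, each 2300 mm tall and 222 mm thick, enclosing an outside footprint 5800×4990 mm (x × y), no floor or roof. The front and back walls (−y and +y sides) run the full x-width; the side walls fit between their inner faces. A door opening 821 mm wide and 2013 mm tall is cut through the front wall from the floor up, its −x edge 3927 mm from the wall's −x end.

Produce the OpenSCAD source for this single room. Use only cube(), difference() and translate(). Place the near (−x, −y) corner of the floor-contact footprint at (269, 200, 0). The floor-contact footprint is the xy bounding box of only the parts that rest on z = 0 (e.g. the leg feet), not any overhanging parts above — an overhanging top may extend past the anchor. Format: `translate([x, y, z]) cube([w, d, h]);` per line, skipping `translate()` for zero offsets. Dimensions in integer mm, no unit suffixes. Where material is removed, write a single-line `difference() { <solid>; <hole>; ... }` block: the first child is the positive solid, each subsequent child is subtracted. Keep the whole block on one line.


difference() { translate([269, 200, 0]) cube([5800, 222, 2300]); translate([4196, 200, 0]) cube([821, 222, 2013]); }
translate([269, 4968, 0]) cube([5800, 222, 2300]);
translate([269, 422, 0]) cube([222, 4546, 2300]);
translate([5847, 422, 0]) cube([222, 4546, 2300]);


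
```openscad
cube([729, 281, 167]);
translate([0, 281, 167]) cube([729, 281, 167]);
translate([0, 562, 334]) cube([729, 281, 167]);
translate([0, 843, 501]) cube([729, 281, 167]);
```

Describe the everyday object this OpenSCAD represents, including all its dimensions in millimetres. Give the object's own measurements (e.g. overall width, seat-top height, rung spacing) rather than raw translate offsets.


A straight staircase of 4 solid steps. Each step is 729 mm wide (x), 281 mm deep (y, the going) and 167 mm tall (the rise). The first step rests on the floor; each subsequent step sits one going further in +y and one rise higher in +z, directly behind and above the previous step with no overlap.


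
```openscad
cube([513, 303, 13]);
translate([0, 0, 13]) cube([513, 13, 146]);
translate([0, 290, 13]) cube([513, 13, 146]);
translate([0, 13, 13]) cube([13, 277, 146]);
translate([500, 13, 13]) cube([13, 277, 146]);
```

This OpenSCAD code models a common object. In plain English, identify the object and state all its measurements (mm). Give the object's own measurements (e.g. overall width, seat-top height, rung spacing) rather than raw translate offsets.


An open-topped rectangular box: outside dimensions 513×303×159 mm, with a uniform wall and base thickness of 13 mm. The base is a full 513×303 slab on the floor; four walls sit on top of the base. The front and back walls (the −y and +y sides) span the full width; the two side walls fit between them.
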